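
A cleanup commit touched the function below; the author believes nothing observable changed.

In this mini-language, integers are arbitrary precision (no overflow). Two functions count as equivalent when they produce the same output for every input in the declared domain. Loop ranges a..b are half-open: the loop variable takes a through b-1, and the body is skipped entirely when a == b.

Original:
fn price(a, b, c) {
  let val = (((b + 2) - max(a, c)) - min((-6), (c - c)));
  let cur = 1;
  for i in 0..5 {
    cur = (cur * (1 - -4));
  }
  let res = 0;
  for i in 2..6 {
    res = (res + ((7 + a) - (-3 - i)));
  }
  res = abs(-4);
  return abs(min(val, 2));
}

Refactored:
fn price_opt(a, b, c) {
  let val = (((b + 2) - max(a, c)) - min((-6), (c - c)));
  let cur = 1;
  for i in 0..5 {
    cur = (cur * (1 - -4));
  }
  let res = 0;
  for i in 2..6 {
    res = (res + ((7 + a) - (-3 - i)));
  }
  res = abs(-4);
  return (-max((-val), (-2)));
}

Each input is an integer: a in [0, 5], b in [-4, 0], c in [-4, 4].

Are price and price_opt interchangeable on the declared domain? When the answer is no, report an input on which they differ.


Run the pair on a=5, b=-4, c=-4.
price: val=-1, then cur=1, then (i=0), then cur=5, then (i=1), then cur=25, then (i=2), then cur=125, then (i=3), then cur=625, then (i=4), then cur=3125, then res=0, then (i=2), then res=17, then (i=3), then res=35, then (i=4), then res=54, then (i=5), then res=74, then res=4, then returns 1
price_opt: val=-1, then cur=1, then (i=0), then cur=5, then (i=1), then cur=25, then (i=2), then cur=125, then (i=3), then cur=625, then (i=4), then cur=3125, then res=0, then (i=2), then res=17, then (i=3), then res=35, then (i=4), then res=54, then (i=5), then res=74, then res=4, then returns -1
1 against -1: the behavior changed.
verdict: not equivalent; witness: a=5, b=-4, c=-4


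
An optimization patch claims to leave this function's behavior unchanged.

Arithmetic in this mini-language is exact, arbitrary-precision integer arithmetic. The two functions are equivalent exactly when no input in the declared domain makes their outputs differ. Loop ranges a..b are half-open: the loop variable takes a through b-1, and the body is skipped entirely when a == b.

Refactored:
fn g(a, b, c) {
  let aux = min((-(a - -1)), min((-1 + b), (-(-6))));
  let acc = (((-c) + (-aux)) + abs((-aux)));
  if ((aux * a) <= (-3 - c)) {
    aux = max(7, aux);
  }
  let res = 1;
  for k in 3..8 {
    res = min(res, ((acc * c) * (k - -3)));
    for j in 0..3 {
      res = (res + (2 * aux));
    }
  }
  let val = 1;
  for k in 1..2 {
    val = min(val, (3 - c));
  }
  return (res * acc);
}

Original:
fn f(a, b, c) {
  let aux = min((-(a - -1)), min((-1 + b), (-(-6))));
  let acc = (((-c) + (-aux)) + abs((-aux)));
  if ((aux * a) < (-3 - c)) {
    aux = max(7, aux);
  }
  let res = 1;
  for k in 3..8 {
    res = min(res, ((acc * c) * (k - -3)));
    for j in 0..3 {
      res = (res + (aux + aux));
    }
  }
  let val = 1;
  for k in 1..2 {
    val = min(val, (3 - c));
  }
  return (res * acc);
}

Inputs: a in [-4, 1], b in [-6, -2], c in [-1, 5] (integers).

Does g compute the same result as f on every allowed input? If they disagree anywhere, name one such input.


At a=1, b=-6, c=4: f gives -2090, g gives 2110.
verdict: not equivalent; witness: a=1, b=-6, c=4


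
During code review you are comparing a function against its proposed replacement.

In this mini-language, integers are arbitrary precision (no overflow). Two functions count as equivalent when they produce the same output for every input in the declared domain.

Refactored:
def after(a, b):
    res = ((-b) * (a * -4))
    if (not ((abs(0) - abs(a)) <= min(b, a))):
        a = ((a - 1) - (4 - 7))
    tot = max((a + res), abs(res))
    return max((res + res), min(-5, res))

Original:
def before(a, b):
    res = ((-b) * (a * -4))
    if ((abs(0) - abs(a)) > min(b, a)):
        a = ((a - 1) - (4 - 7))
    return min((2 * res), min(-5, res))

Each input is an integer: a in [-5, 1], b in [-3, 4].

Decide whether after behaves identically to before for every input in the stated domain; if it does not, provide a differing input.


Input a=-5, b=-3: -5 from before versus 120 from after.
verdict: not equivalent; witness: a=-5, b=-3


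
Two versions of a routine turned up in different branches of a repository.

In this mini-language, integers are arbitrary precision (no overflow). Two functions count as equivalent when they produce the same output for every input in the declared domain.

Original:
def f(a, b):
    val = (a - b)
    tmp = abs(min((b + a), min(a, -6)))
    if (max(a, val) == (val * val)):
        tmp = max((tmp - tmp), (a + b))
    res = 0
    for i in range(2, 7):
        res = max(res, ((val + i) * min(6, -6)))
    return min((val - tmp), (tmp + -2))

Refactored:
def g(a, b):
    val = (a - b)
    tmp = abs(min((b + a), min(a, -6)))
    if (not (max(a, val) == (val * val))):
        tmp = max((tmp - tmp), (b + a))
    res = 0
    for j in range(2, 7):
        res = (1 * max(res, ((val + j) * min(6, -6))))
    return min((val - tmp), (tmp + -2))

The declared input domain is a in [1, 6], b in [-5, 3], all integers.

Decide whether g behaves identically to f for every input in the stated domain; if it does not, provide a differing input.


The rewrite breaks on a=1, b=-5, where the results are 0 and -2.
f: val = 6; tmp = 6; (max(a, val) == (val * val)) -> false; res = 0; [i=2]; res = 0; [i=3]; res = 0; [i=4]; res = 0; [i=5]; res = 0; [i=6]; res = 0; return 0
g: val = 6; tmp = 6; (not (max(a, val) == (val * val))) -> true; tmp = 0; res = 0; [j=2]; res = 0; [j=3]; res = 0; [j=4]; res = 0; [j=5]; res = 0; [j=6]; res = 0; return -2
verdict: not equivalent; witness: a=1, b=-5


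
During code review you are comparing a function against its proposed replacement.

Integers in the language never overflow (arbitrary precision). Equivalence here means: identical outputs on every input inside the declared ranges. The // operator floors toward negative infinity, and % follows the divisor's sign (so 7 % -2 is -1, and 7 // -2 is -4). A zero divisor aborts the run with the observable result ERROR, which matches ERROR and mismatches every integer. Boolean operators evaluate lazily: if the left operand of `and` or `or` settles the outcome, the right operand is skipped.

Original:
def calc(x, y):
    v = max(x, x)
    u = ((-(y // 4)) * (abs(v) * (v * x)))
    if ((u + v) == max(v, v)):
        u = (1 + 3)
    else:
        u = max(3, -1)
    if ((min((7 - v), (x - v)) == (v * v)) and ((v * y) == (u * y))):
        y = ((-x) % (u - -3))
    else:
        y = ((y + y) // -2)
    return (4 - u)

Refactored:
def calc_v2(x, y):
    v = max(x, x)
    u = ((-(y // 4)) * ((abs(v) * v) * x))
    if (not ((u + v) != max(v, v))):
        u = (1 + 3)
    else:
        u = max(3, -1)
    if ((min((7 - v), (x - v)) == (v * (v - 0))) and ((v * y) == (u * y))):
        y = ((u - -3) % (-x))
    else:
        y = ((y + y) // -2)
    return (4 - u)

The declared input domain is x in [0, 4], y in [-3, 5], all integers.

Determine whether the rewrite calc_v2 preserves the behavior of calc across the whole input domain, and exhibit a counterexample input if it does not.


Evaluate both at x=0, y=0.
calc: v becomes 0; next u becomes 0; next ((u + v) == max(v, v)) evaluates to true; next u becomes 4; next ((min((7 - v), (x - v)) == (v * v)) and ((v * y) == (u * y))) evaluates to true; next y becomes 0; next final value 0
calc_v2: v becomes 0; next u becomes 0; next (not ((u + v) != max(v, v))) evaluates to true; next u becomes 4; next ((min((7 - v), (x - v)) == (v * (v - 0))) and ((v * y) == (u * y))) evaluates to true; next hits division by zero so the output is ERROR
0 vs ERROR — the two versions disagree here.
verdict: not equivalent; witness: x=0, y=0


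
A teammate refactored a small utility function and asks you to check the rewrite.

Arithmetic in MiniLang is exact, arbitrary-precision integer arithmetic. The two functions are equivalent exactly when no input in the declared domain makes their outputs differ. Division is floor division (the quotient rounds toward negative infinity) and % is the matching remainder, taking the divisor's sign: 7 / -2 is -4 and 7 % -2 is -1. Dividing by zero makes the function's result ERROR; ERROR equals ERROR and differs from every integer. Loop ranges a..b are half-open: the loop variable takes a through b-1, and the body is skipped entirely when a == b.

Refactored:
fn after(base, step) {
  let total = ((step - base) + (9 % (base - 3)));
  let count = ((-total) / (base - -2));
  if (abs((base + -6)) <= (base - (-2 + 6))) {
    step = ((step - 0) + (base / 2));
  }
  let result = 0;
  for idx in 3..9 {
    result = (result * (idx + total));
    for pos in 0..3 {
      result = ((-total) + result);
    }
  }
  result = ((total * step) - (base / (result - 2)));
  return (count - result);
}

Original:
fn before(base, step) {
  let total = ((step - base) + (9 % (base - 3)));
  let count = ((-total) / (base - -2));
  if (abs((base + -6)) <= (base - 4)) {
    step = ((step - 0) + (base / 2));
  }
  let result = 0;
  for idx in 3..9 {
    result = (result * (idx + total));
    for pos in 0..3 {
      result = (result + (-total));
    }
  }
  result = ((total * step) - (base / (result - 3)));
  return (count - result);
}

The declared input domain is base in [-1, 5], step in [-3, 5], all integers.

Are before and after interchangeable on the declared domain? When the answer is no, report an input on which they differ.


Take base=5, step=4.
before: total := 0 | count := 0 | (abs((base + -6)) <= (base - 4)): true | step := 6 | result := 0 | iter idx=3: | result := 0 | iter pos=0: | result := 0 | iter pos=1: | result := 0 | iter pos=2: | result := 0 | iter idx=4: | result := 0 | iter pos=0: | result := 0 | iter pos=1: | result := 0 | iter pos=2: | result := 0 | iter idx=5: | result := 0 | iter pos=0: | result := 0 | iter pos=1: | result := 0 | iter pos=2: | result := 0 | iter idx=6: | result := 0 | iter pos=0: | result := 0 | iter pos=1: | result := 0 | iter pos=2: | result := 0 | iter idx=7: | result := 0 | iter pos=0: | result := 0 | iter pos=1: | result := 0 | iter pos=2: | result := 0 | iter idx=8: | result := 0 | iter pos=0: | result := 0 | iter pos=1: | result := 0 | iter pos=2: | result := 0 | result := 2 | result -2
after: total := 0 | count := 0 | (abs((base + -6)) <= (base - (-2 + 6))): true | step := 6 | result := 0 | iter idx=3: | result := 0 | iter pos=0: | result := 0 | iter pos=1: | result := 0 | iter pos=2: | result := 0 | iter idx=4: | result := 0 | iter pos=0: | result := 0 | iter pos=1: | result := 0 | iter pos=2: | result := 0 | iter idx=5: | result := 0 | iter pos=0: | result := 0 | iter pos=1: | result := 0 | iter pos=2: | result := 0 | iter idx=6: | result := 0 | iter pos=0: | result := 0 | iter pos=1: | result := 0 | iter pos=2: | result := 0 | iter idx=7: | result := 0 | iter pos=0: | result := 0 | iter pos=1: | result := 0 | iter pos=2: | result := 0 | iter idx=8: | result := 0 | iter pos=0: | result := 0 | iter pos=1: | result := 0 | iter pos=2: | result := 0 | result := 3 | result -3
-2 != -3, so the rewrite changes behavior.
verdict: not equivalent; witness: base=5, step=4


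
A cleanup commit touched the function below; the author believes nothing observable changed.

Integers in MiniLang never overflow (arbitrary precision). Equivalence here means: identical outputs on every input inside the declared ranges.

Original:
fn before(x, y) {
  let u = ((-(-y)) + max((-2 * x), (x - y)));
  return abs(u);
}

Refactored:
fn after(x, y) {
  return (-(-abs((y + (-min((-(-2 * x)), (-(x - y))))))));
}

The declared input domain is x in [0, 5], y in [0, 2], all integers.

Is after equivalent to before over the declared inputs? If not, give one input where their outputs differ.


This is a faithful refactor — statement counts differ; local variable names differ; min/max/abs usage differs, but the computed results match everywhere.
As a probe, take x=4, y=0: before runs u := 4 | result 4; after runs result 4; both end at 4.
Every one of the 18 inputs gives matching results.
verdict: equivalent


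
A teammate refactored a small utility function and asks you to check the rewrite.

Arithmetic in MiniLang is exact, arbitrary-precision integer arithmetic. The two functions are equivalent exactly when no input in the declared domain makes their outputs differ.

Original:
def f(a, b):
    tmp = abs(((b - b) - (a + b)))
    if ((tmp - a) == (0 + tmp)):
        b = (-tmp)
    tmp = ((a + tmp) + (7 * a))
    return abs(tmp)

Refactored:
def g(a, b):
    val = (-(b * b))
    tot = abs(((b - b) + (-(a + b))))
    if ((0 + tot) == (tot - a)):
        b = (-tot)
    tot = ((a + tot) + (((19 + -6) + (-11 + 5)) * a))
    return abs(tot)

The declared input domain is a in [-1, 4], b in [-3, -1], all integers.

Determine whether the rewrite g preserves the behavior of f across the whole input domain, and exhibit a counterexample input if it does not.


Reading the diff, among the changes: constant usage differs; also arithmetic usage differs; also local variable names differ; also statement counts differ.
One worked example (a=0, b=-3) — f: tmp=3, then ((tmp - a) == (0 + tmp)) is true, then b=-3, then tmp=3, then returns 3; g: val=-9, then tot=3, then ((0 + tot) == (tot - a)) is true, then b=-3, then tot=3, then returns 3; agreement on 3.
Across all 18 domain points the two functions coincide.
verdict: equivalent


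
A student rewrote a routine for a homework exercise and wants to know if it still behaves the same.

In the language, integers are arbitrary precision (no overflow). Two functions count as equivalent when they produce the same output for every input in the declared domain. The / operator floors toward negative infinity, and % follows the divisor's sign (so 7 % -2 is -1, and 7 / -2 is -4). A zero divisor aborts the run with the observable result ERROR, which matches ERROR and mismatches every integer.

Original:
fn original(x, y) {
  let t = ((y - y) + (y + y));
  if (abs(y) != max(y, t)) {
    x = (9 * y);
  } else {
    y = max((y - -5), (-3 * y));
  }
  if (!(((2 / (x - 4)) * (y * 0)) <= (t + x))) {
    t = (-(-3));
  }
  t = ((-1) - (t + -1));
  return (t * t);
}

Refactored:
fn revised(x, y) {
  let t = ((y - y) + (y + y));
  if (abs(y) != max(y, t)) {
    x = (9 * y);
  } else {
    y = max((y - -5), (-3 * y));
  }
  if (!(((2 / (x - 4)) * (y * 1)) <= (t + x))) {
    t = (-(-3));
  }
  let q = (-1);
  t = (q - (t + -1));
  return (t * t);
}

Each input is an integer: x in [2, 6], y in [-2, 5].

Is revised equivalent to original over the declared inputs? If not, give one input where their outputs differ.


At x=5, y=0: original gives 0, revised gives 9.
verdict: not equivalent; witness: x=5, y=0


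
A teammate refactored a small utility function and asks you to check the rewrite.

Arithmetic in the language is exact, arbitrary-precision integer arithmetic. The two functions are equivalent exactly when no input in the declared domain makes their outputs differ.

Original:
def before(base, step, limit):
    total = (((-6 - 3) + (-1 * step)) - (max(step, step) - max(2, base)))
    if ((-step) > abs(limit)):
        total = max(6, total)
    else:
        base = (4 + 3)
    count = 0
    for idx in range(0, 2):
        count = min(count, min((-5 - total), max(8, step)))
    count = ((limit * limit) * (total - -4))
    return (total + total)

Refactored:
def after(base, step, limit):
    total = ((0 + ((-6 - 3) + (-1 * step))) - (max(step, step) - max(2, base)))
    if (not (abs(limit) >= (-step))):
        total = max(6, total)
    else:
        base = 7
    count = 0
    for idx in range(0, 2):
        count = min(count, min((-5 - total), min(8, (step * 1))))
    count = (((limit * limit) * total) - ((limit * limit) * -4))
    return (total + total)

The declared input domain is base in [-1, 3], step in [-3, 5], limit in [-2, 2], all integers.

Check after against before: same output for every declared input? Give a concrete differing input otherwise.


Whatever the rewrite altered, no input in the stated domain can expose a difference.
One worked example (base=-1, step=-2, limit=-2) — before: total=-3, then ((-step) > abs(limit)) is false, then base=7, then count=0, then (idx=0), then count=-2, then (idx=1), then count=-2, then count=4, then returns -6; after: total=-3, then (not (abs(limit) >= (-step))) is false, then base=7, then count=0, then (idx=0), then count=-2, then (idx=1), then count=-2, then count=4, then returns -6; agreement on -6.
Checked all 225 inputs in the declared domain: the outputs agree on every one.
verdict: equivalent


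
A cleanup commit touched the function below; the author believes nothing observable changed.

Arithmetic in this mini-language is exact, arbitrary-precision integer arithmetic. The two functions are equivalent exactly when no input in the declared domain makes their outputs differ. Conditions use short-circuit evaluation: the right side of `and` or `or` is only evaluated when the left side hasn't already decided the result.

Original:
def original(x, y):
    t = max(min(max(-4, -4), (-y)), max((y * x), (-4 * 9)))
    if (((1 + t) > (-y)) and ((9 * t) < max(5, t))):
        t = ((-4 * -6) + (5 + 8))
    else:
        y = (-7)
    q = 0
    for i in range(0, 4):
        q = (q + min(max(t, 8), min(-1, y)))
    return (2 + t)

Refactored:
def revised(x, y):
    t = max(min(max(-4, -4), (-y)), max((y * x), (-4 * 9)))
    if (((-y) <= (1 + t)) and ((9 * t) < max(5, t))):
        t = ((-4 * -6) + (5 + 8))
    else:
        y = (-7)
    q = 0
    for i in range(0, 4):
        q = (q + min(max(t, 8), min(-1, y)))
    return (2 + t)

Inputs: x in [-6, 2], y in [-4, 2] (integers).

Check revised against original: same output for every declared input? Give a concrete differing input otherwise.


Not equivalent: x=-2, y=1 separates them (0 vs 39).
original: t = -2; (((1 + t) > (-y)) and ((9 * t) < max(5, t))) -> false; y = -7; q = 0; [i=0]; q = -7; [i=1]; q = -14; [i=2]; q = -21; [i=3]; q = -28; return 0
revised: t = -2; (((-y) <= (1 + t)) and ((9 * t) < max(5, t))) -> true; t = 37; q = 0; [i=0]; q = -1; [i=1]; q = -2; [i=2]; q = -3; [i=3]; q = -4; return 39
verdict: not equivalent; witness: x=-2, y=1


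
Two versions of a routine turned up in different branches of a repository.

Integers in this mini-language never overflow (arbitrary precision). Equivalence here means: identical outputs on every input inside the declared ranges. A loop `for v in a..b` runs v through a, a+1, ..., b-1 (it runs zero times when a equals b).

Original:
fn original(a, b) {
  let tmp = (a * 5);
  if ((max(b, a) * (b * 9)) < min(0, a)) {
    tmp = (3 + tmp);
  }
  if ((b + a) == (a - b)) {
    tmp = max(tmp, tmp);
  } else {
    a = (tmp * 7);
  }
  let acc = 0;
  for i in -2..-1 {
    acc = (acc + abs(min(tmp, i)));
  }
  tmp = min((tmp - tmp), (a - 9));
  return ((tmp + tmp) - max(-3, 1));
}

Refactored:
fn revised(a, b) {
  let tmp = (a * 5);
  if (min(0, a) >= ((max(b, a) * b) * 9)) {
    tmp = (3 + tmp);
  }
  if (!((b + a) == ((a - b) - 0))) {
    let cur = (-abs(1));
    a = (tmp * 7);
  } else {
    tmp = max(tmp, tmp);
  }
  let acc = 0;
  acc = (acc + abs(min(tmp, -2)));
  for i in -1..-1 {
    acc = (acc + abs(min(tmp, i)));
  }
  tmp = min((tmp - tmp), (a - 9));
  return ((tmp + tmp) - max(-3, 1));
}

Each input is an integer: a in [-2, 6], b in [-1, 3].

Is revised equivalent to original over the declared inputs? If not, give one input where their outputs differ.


These are not equivalent — on a=0, b=-1 the outputs split (-19 vs -1).
original: tmp=0, then ((max(b, a) * (b * 9)) < min(0, a)) is false, then ((b + a) == (a - b)) is false, then a=0, then acc=0, then (i=-2), then acc=2, then tmp=-9, then returns -19
revised: tmp=0, then (min(0, a) >= ((max(b, a) * b) * 9)) is true, then tmp=3, then (!((b + a) == ((a - b) - 0))) is true, then cur=-1, then a=21, then acc=0, then acc=2, then the loop over i runs zero times, then tmp=0, then returns -1
verdict: not equivalent; witness: a=0, b=-1


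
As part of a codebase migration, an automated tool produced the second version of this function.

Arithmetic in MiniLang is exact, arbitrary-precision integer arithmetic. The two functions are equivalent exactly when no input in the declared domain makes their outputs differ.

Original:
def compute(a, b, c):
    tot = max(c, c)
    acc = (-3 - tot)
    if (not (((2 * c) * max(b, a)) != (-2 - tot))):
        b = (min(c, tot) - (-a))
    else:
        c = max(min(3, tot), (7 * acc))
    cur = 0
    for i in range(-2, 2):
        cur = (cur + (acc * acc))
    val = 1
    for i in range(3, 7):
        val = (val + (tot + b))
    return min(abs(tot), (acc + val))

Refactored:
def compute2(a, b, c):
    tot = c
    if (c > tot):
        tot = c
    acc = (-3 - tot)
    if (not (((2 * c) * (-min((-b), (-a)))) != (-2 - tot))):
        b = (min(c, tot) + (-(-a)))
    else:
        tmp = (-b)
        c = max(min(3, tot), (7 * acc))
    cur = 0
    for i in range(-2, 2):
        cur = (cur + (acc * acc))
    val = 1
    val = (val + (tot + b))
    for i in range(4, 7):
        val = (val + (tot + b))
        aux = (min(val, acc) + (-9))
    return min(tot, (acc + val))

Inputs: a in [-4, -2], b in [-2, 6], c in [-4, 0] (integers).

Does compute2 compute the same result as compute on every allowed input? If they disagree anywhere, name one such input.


Evaluate both at a=-4, b=2, c=-2.
compute: tot = -2; acc = -1; (not (((2 * c) * max(b, a)) != (-2 - tot))) -> false; c = -2; cur = 0; [i=-2]; cur = 1; [i=-1]; cur = 2; [i=0]; cur = 3; [i=1]; cur = 4; val = 1; [i=3]; val = 1; [i=4]; val = 1; [i=5]; val = 1; [i=6]; val = 1; return 0
compute2: tot = -2; (c > tot) -> false; acc = -1; (not (((2 * c) * (-min((-b), (-a)))) != (-2 - tot))) -> false; tmp = -2; c = -2; cur = 0; [i=-2]; cur = 1; [i=-1]; cur = 2; [i=0]; cur = 3; [i=1]; cur = 4; val = 1; val = 1; [i=4]; val = 1; aux = -10; [i=5]; val = 1; aux = -10; [i=6]; val = 1; aux = -10; return -2
0 against -2: the behavior changed.
verdict: not equivalent; witness: a=-4, b=2, c=-2


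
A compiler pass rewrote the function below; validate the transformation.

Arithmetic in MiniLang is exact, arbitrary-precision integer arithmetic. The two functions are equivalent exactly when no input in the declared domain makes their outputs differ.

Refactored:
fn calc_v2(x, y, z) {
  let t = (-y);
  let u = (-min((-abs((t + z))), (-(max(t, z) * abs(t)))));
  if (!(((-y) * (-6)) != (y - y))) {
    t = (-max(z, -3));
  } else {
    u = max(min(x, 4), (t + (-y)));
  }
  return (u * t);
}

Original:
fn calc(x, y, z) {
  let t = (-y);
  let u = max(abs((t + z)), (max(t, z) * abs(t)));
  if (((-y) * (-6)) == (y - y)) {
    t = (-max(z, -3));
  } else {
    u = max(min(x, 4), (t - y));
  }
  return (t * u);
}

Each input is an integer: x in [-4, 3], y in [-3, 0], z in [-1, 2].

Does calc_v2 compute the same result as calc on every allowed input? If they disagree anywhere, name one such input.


Reading the diff, among the changes: comparison usage differs, plus boolean connective usage differs, plus arithmetic usage differs, plus min/max/abs usage differs.
Spot check at x=2, y=-1, z=-1 — calc: t=1, then u=1, then (((-y) * (-6)) == (y - y)) is false, then u=2, then returns 2. calc_v2: t=1, then u=1, then (!(((-y) * (-6)) != (y - y))) is false, then u=2, then returns 2. Both give 2.
Checked all 128 inputs in the declared domain: the outputs agree on every one.
verdict: equivalent


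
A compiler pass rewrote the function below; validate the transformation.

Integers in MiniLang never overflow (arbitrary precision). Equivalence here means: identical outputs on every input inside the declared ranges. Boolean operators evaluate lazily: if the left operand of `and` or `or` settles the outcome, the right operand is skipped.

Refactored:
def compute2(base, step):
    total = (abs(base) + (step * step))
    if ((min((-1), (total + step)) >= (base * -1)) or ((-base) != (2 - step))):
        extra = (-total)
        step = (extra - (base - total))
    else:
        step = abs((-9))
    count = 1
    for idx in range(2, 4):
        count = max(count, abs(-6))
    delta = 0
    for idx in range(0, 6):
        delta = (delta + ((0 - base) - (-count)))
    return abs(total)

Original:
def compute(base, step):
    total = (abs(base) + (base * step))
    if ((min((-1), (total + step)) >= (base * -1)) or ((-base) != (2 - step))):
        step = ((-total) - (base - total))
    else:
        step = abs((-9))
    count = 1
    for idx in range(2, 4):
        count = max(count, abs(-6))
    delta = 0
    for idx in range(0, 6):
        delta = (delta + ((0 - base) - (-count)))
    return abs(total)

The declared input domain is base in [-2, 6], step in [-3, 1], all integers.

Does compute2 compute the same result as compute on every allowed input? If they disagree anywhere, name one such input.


Not equivalent: base=-2, step=-3 separates them (8 vs 11).
compute: total=8, then ((min((-1), (total + step)) >= (base * -1)) or ((-base) != (2 - step))) is true, then step=2, then count=1, then (idx=2), then count=6, then (idx=3), then count=6, then delta=0, then (idx=0), then delta=8, then (idx=1), then delta=16, then (idx=2), then delta=24, then (idx=3), then delta=32, then (idx=4), then delta=40, then (idx=5), then delta=48, then returns 8
compute2: total=11, then ((min((-1), (total + step)) >= (base * -1)) or ((-base) != (2 - step))) is true, then extra=-11, then step=2, then count=1, then (idx=2), then count=6, then (idx=3), then count=6, then delta=0, then (idx=0), then delta=8, then (idx=1), then delta=16, then (idx=2), then delta=24, then (idx=3), then delta=32, then (idx=4), then delta=40, then (idx=5), then delta=48, then returns 11
verdict: not equivalent; witness: base=-2, step=-3


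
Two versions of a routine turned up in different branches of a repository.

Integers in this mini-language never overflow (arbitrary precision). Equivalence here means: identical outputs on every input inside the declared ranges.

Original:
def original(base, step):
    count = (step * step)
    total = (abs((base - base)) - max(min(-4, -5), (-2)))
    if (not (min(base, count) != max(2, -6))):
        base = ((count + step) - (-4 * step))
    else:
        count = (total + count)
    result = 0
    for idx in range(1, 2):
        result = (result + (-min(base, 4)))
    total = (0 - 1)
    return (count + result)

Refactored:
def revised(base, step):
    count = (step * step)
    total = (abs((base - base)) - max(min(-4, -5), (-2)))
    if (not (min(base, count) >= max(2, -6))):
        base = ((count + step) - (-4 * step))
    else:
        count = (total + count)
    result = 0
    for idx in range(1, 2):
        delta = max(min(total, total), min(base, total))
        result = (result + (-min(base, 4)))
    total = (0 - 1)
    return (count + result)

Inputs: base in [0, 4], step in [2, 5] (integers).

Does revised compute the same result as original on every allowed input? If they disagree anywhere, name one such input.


The rewrite breaks on base=0, step=2, where the results are 6 and 0.
original: count becomes 4; next total becomes 2; next (not (min(base, count) != max(2, -6))) evaluates to false; next count becomes 6; next result becomes 0; next at idx=1:; next result becomes 0; next total becomes -1; next final value 6
revised: count becomes 4; next total becomes 2; next (not (min(base, count) >= max(2, -6))) evaluates to true; next base becomes 14; next result becomes 0; next at idx=1:; next delta becomes 2; next result becomes -4; next total becomes -1; next final value 0
verdict: not equivalent; witness: base=0, step=2


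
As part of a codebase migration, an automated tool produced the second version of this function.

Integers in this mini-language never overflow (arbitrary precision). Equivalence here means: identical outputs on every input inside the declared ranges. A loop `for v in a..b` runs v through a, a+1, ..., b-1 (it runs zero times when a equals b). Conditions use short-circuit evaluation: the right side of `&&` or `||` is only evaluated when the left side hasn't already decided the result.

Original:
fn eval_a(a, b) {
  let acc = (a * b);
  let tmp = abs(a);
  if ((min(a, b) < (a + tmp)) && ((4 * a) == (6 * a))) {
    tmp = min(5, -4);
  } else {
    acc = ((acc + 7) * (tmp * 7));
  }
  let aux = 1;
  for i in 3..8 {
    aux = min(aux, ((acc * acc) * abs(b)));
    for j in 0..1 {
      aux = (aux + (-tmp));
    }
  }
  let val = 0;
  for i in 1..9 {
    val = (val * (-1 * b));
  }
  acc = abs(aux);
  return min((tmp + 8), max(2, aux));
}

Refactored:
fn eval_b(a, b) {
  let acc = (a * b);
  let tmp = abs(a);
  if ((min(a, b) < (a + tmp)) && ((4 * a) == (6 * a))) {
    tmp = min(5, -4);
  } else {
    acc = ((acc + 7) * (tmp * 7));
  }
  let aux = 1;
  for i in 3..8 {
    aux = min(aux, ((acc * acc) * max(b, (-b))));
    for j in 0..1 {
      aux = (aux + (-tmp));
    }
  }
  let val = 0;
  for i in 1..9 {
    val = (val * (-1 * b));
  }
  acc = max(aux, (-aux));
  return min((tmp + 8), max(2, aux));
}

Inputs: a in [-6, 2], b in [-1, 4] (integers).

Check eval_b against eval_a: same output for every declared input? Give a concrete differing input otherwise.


Changes here: min/max/abs usage differs; the full 54-point sweep finds no disagreement.
verdict: equivalent


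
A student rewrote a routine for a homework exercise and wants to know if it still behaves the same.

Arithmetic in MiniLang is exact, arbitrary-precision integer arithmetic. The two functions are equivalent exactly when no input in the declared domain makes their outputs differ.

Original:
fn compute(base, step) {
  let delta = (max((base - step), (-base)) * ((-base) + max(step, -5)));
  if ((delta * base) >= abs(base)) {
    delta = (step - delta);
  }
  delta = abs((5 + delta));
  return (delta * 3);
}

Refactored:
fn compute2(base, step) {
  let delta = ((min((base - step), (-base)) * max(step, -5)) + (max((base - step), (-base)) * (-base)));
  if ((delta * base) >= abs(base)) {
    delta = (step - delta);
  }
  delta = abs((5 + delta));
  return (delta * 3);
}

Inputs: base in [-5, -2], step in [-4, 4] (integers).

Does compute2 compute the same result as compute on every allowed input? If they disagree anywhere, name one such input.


On input base=-5, step=-4, compute returns 30 while compute2 returns 102.
verdict: not equivalent; witness: base=-5, step=-4


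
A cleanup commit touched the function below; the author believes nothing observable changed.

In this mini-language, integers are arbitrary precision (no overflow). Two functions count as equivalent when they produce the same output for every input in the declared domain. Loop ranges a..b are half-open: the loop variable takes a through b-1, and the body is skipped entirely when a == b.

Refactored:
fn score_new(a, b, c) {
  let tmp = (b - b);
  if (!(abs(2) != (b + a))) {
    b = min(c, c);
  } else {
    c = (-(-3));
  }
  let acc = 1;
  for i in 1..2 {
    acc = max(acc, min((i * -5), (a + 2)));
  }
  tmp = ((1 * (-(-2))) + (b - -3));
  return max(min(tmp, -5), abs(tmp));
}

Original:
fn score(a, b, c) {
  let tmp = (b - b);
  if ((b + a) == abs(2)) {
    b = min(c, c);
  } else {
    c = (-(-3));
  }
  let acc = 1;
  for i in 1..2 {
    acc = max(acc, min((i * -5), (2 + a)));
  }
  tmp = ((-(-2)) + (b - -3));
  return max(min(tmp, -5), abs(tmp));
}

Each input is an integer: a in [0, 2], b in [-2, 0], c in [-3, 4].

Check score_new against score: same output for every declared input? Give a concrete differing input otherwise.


Reading the diff, among the changes: comparison usage differs, plus constant usage differs, plus arithmetic usage differs, plus boolean connective usage differs.
Tracing a=2, b=0, c=0: score: tmp=0, then ((b + a) == abs(2)) is true, then b=0, then acc=1, then (i=1), then acc=1, then tmp=5, then returns 5 | score_new: tmp=0, then (!(abs(2) != (b + a))) is true, then b=0, then acc=1, then (i=1), then acc=1, then tmp=5, then returns 5 — matching result 5.
An exhaustive pass over the 72 declared inputs shows identical outputs.
verdict: equivalent


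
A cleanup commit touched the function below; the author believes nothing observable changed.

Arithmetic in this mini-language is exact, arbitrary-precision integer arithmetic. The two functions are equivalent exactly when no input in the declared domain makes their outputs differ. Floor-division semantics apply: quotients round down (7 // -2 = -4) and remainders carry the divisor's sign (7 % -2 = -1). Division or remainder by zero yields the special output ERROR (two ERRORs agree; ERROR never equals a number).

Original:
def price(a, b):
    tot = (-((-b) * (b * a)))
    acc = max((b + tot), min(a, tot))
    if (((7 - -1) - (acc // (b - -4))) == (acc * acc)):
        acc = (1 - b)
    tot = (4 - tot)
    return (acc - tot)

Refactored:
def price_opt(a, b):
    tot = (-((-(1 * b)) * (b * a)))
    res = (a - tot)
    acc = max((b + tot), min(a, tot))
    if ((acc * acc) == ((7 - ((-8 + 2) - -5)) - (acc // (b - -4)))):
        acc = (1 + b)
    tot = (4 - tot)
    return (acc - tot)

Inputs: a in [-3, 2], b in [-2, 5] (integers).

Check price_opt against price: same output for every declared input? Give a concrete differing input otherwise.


There is a counterexample at a=-3, b=-1: -5 on one side, -7 on the other.
price: tot=-3, then acc=-3, then (((7 - -1) - (acc // (b - -4))) == (acc * acc)) is true, then acc=2, then tot=7, then returns -5
price_opt: tot=-3, then res=0, then acc=-3, then ((acc * acc) == ((7 - ((-8 + 2) - -5)) - (acc // (b - -4)))) is true, then acc=0, then tot=7, then returns -7
verdict: not equivalent; witness: a=-3, b=-1


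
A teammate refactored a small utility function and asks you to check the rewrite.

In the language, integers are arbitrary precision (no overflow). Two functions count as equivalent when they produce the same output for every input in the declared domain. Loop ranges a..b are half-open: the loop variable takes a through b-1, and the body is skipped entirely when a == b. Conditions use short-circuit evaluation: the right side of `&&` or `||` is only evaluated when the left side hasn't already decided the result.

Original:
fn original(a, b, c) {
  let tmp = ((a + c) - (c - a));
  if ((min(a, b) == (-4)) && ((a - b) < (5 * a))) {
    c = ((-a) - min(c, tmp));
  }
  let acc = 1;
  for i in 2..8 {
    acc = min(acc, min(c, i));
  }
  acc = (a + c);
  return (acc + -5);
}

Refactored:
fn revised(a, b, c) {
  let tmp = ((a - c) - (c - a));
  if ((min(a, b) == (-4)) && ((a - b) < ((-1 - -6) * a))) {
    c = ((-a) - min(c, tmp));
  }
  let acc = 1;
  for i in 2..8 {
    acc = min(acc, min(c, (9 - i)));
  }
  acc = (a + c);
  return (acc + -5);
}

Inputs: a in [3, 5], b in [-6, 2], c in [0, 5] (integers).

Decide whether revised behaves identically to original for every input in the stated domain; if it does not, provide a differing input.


There is a counterexample at a=3, b=-4, c=3: -8 on one side, -5 on the other.
original: tmp := 6 | ((min(a, b) == (-4)) && ((a - b) < (5 * a))): true | c := -6 | acc := 1 | iter i=2: | acc := -6 | iter i=3: | acc := -6 | iter i=4: | acc := -6 | iter i=5: | acc := -6 | iter i=6: | acc := -6 | iter i=7: | acc := -6 | acc := -3 | result -8
revised: tmp := 0 | ((min(a, b) == (-4)) && ((a - b) < ((-1 - -6) * a))): true | c := -3 | acc := 1 | iter i=2: | acc := -3 | iter i=3: | acc := -3 | iter i=4: | acc := -3 | iter i=5: | acc := -3 | iter i=6: | acc := -3 | iter i=7: | acc := -3 | acc := 0 | result -5
verdict: not equivalent; witness: a=3, b=-4, c=3


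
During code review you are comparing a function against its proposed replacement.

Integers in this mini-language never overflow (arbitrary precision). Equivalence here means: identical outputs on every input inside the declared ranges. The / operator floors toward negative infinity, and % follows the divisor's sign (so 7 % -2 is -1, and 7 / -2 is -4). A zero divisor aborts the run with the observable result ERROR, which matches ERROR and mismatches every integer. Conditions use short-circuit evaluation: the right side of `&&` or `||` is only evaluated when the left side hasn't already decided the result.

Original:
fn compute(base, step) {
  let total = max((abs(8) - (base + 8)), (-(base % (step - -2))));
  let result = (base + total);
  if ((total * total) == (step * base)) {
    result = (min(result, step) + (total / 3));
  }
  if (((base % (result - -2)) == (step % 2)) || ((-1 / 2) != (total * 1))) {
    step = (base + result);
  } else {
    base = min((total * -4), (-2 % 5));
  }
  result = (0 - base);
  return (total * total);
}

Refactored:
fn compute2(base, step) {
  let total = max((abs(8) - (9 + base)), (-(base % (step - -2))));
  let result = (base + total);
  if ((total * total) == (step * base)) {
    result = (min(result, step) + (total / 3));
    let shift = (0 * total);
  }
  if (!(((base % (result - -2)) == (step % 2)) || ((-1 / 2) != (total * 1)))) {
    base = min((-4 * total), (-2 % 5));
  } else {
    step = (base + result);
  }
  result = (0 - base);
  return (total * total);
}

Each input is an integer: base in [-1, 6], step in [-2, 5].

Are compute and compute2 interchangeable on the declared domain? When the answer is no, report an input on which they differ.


Try base=-1, step=-1.
compute: total := 1 | result := 0 | ((total * total) == (step * base)): true | result := -1 | (((base % (result - -2)) == (step % 2)) || ((-1 / 2) != (total * 1))): true | step := -2 | result := 1 | result 1
compute2: total := 0 | result := -1 | ((total * total) == (step * base)): false | (!(((base % (result - -2)) == (step % 2)) || ((-1 / 2) != (total * 1)))): false | step := -2 | result := 1 | result 0
1 against 0: the behavior changed.
verdict: not equivalent; witness: base=-1, step=-1


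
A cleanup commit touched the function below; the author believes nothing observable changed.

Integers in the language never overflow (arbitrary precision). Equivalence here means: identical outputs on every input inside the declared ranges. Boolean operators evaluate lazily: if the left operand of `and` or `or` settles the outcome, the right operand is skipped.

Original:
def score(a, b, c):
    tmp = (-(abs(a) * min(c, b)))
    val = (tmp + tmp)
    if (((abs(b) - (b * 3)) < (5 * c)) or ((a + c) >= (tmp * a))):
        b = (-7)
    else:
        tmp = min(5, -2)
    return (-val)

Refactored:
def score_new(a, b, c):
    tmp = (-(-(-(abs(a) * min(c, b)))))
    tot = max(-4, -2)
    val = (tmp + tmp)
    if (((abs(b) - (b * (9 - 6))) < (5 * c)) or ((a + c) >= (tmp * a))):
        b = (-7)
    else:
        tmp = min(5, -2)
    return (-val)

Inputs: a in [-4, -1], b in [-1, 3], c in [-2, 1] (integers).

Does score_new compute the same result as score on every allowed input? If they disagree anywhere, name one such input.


Although arithmetic usage differs; also constant usage differs; also local variable names differ; also statement counts differ; also min/max/abs usage differs, 80/80 inputs agree.
verdict: equivalent


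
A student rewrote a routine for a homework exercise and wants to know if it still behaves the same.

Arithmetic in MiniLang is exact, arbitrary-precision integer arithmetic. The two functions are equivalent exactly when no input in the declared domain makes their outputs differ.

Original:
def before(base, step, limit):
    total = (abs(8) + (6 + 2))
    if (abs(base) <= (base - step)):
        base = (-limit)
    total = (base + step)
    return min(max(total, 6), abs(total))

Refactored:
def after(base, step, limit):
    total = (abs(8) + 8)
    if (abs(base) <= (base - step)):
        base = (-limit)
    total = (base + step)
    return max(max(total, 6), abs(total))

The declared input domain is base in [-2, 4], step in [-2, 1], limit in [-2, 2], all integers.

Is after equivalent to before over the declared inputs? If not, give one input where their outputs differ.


Take base=-2, step=-2, limit=-2.
before: total=16, then (abs(base) <= (base - step)) is false, then total=-4, then returns 4
after: total=16, then (abs(base) <= (base - step)) is false, then total=-4, then returns 6
4 and 6 differ, so these are not the same function on this domain.
verdict: not equivalent; witness: base=-2, step=-2, limit=-2


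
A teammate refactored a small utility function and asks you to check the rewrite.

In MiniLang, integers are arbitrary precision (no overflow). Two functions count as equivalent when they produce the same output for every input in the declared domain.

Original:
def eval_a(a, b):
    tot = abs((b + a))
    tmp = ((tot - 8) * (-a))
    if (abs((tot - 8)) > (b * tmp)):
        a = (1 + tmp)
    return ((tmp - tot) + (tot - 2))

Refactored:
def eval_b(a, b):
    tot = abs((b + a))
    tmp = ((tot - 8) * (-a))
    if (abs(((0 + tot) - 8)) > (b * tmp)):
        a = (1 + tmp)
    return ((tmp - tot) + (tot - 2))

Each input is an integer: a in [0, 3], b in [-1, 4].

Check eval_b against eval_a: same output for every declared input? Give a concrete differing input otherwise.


Side by side, the visible changes include: constant usage differs; and arithmetic usage differs.
As a probe, take a=1, b=0: eval_a runs tot := 1 | tmp := 7 | (abs((tot - 8)) > (b * tmp)): true | a := 8 | result 5; eval_b runs tot := 1 | tmp := 7 | (abs(((0 + tot) - 8)) > (b * tmp)): true | a := 8 | result 5; both end at 5.
Sweeping the whole domain (24 inputs) finds no disagreement.
verdict: equivalent
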